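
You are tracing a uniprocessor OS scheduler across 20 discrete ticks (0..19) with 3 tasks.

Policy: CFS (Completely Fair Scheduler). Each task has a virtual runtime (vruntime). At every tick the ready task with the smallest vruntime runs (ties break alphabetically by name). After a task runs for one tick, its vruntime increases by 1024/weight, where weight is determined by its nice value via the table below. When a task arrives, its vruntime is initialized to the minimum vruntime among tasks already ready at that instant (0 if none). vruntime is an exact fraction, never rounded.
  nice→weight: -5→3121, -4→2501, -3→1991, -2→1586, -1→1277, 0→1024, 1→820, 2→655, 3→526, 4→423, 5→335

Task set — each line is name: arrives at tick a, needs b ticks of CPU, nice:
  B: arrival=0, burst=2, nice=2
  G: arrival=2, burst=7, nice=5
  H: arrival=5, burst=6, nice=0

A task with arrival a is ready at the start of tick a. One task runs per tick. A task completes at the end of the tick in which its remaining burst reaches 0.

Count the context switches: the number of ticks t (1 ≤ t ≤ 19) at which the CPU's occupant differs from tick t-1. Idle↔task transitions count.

t=0: vr[B=0] → run B
t=1: vr[B=1024/655] → run B
t=2: vr[G=0] → run G
t=3: vr[G=1024/335] → run G
t=4: vr[G=2048/335] → run G
t=5: vr[G=3072/335 H=3072/335] → run G
t=6: vr[G=4096/335 H=3072/335] → run H
t=7: vr[G=4096/335 H=3407/335] → run H
t=8: vr[G=4096/335 H=3742/335] → run H
t=9: vr[G=4096/335 H=4077/335] → run H
t=10: vr[G=4096/335 H=4412/335] → run G
t=11: vr[G=1024/67 H=4412/335] → run H
t=12: vr[G=1024/67 H=4747/335] → run H
t=13: vr[G=1024/67] → run G
t=14: vr[G=6144/335] → run G
t=15: (idle)
t=16: (idle)
t=17: (idle)
t=18: (idle)
t=19: (idle)

context switches = 6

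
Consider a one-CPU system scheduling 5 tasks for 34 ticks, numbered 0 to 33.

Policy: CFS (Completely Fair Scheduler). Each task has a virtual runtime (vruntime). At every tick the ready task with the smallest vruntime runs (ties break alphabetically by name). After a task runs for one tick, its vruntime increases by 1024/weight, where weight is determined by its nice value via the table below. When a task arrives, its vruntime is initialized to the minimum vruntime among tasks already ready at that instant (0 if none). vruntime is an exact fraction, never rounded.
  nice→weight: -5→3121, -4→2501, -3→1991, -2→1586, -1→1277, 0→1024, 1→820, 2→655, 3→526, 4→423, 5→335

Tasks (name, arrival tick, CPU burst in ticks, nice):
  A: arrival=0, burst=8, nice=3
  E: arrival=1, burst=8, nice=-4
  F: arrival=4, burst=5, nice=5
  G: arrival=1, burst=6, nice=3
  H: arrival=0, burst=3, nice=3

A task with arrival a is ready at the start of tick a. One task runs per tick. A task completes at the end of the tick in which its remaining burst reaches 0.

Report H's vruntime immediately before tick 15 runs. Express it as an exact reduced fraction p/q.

vruntime(H, start of tick 15) = 1024/263

t=0: vr[A=0 H=0] → run A
t=1: vr[A=512/263 E=0 G=0 H=0] → run E
t=2: vr[A=512/263 E=1024/2501 G=0 H=0] → run G
t=3: vr[A=512/263 E=1024/2501 G=512/263 H=0] → run H
t=4: vr[A=512/263 E=1024/2501 F=1024/2501 G=512/263 H=512/263] → run E
t=5: vr[A=512/263 E=2048/2501 F=1024/2501 G=512/263 H=512/263] → run F
t=6: vr[A=512/263 E=2048/2501 F=2904064/837835 G=512/263 H=512/263] → run E
t=7: vr[A=512/263 E=3072/2501 F=2904064/837835 G=512/263 H=512/263] → run E
t=8: vr[A=512/263 E=4096/2501 F=2904064/837835 G=512/263 H=512/263] → run E
t=9: vr[A=512/263 E=5120/2501 F=2904064/837835 G=512/263 H=512/263] → run A
t=10: vr[A=1024/263 E=5120/2501 F=2904064/837835 G=512/263 H=512/263] → run G
t=11: vr[A=1024/263 E=5120/2501 F=2904064/837835 G=1024/263 H=512/263] → run H
t=12: vr[A=1024/263 E=5120/2501 F=2904064/837835 G=1024/263 H=1024/263] → run E
t=13: vr[A=1024/263 E=6144/2501 F=2904064/837835 G=1024/263 H=1024/263] → run E
t=14: vr[A=1024/263 E=7168/2501 F=2904064/837835 G=1024/263 H=1024/263] → run E
t=15: vr[A=1024/263 F=2904064/837835 G=1024/263 H=1024/263] → run F
t=16: vr[A=1024/263 F=5465088/837835 G=1024/263 H=1024/263] → run A
t=17: vr[A=1536/263 F=5465088/837835 G=1024/263 H=1024/263] → run G
t=18: vr[A=1536/263 F=5465088/837835 G=1536/263 H=1024/263] → run H
t=19: vr[A=1536/263 F=5465088/837835 G=1536/263] → run A
t=20: vr[A=2048/263 F=5465088/837835 G=1536/263] → run G
t=21: vr[A=2048/263 F=5465088/837835 G=2048/263] → run F
t=22: vr[A=2048/263 F=8026112/837835 G=2048/263] → run A
t=23: vr[A=2560/263 F=8026112/837835 G=2048/263] → run G
t=24: vr[A=2560/263 F=8026112/837835 G=2560/263] → run F
t=25: vr[A=2560/263 F=10587136/837835 G=2560/263] → run A
t=26: vr[A=3072/263 F=10587136/837835 G=2560/263] → run G
t=27: vr[A=3072/263 F=10587136/837835] → run A
t=28: vr[A=3584/263 F=10587136/837835] → run F
t=29: vr[A=3584/263] → run A
t=30: (idle)
t=31: (idle)
t=32: (idle)
t=33: (idle)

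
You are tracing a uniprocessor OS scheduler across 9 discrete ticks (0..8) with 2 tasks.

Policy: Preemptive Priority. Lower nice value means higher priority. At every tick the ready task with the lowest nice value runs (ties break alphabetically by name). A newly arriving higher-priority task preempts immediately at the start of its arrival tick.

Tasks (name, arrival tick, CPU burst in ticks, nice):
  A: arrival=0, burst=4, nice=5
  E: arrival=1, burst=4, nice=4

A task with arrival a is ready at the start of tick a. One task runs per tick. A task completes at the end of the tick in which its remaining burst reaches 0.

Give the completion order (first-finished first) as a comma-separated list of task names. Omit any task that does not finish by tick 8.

completion order = E, A

t=0: ready={A} → run A
t=1: ready={A,E} → run E
t=2: ready={A,E} → run E
t=3: ready={A,E} → run E
t=4: ready={A,E} → run E
t=5: ready={A} → run A
t=6: ready={A} → run A
t=7: ready={A} → run A
t=8: (idle)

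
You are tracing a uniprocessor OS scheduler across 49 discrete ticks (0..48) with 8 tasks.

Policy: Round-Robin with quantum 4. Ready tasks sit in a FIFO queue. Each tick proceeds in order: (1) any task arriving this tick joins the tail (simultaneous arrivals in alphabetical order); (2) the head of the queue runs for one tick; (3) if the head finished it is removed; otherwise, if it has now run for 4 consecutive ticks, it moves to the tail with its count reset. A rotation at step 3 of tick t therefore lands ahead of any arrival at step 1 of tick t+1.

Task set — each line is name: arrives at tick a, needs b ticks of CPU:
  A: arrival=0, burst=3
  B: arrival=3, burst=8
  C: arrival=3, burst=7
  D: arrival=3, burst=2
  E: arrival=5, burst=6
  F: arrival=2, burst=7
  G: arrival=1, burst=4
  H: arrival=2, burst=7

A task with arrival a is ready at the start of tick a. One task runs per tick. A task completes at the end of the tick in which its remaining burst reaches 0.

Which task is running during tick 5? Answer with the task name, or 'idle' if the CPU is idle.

running at tick 5 = G

t=0: queue=[A] q_used=0 → run A
t=1: queue=[A,G] q_used=1 → run A
t=2: queue=[A,G,F,H] q_used=2 → run A
t=3: queue=[G,F,H,B,C,D] q_used=0 → run G
t=4: queue=[G,F,H,B,C,D] q_used=1 → run G
t=5: queue=[G,F,H,B,C,D,E] q_used=2 → run G
t=6: queue=[G,F,H,B,C,D,E] q_used=3 → run G
t=7: queue=[F,H,B,C,D,E] q_used=0 → run F
t=8: queue=[F,H,B,C,D,E] q_used=1 → run F
t=9: queue=[F,H,B,C,D,E] q_used=2 → run F
t=10: queue=[F,H,B,C,D,E] q_used=3 → run F
t=11: queue=[H,B,C,D,E,F] q_used=0 → run H
t=12: queue=[H,B,C,D,E,F] q_used=1 → run H
t=13: queue=[H,B,C,D,E,F] q_used=2 → run H
t=14: queue=[H,B,C,D,E,F] q_used=3 → run H
t=15: queue=[B,C,D,E,F,H] q_used=0 → run B
t=16: queue=[B,C,D,E,F,H] q_used=1 → run B
t=17: queue=[B,C,D,E,F,H] q_used=2 → run B
t=18: queue=[B,C,D,E,F,H] q_used=3 → run B
t=19: queue=[C,D,E,F,H,B] q_used=0 → run C
t=20: queue=[C,D,E,F,H,B] q_used=1 → run C
t=21: queue=[C,D,E,F,H,B] q_used=2 → run C
t=22: queue=[C,D,E,F,H,B] q_used=3 → run C
t=23: queue=[D,E,F,H,B,C] q_used=0 → run D
t=24: queue=[D,E,F,H,B,C] q_used=1 → run D
t=25: queue=[E,F,H,B,C] q_used=0 → run E
t=26: queue=[E,F,H,B,C] q_used=1 → run E
t=27: queue=[E,F,H,B,C] q_used=2 → run E
t=28: queue=[E,F,H,B,C] q_used=3 → run E
t=29: queue=[F,H,B,C,E] q_used=0 → run F
t=30: queue=[F,H,B,C,E] q_used=1 → run F
t=31: queue=[F,H,B,C,E] q_used=2 → run F
t=32: queue=[H,B,C,E] q_used=0 → run H
t=33: queue=[H,B,C,E] q_used=1 → run H
t=34: queue=[H,B,C,E] q_used=2 → run H
t=35: queue=[B,C,E] q_used=0 → run B
t=36: queue=[B,C,E] q_used=1 → run B
t=37: queue=[B,C,E] q_used=2 → run B
t=38: queue=[B,C,E] q_used=3 → run B
t=39: queue=[C,E] q_used=0 → run C
t=40: queue=[C,E] q_used=1 → run C
t=41: queue=[C,E] q_used=2 → run C
t=42: queue=[E] q_used=0 → run E
t=43: queue=[E] q_used=1 → run E
t=44: (idle)
t=45: (idle)
t=46: (idle)
t=47: (idle)
t=48: (idle)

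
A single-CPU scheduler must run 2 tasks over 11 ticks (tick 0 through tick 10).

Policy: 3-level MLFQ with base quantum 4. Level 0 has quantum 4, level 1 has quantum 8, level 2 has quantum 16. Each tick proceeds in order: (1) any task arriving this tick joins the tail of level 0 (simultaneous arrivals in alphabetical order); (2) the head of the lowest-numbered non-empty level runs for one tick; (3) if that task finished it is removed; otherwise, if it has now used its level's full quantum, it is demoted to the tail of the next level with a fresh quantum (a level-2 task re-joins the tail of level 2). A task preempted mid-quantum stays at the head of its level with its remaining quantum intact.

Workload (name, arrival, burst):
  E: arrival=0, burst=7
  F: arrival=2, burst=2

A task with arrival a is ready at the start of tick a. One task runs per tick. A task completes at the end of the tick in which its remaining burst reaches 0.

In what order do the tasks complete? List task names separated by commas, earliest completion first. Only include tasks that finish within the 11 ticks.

completion order = F, E

t=0: L0/L1/L2 = E/-/- → run E
t=1: L0/L1/L2 = E/-/- → run E
t=2: L0/L1/L2 = EF/-/- → run E
t=3: L0/L1/L2 = EF/-/- → run E
t=4: L0/L1/L2 = F/E/- → run F
t=5: L0/L1/L2 = F/E/- → run F
t=6: L0/L1/L2 = -/E/- → run E
t=7: L0/L1/L2 = -/E/- → run E
t=8: L0/L1/L2 = -/E/- → run E
t=9: (idle)
t=10: (idle)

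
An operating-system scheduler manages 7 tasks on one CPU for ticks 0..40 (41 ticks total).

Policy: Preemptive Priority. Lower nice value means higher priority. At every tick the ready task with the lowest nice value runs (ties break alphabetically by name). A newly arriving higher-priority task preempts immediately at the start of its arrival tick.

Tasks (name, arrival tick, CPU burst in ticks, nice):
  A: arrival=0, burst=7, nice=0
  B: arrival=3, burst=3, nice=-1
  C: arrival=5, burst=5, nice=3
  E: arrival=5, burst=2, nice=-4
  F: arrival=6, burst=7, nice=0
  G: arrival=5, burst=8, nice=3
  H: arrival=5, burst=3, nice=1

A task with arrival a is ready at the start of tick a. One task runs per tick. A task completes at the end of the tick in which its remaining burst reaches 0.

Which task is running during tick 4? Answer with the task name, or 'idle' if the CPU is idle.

t=0: ready={A} → run A
t=1: ready={A} → run A
t=2: ready={A} → run A
t=3: ready={A,B} → run B
t=4: ready={A,B} → run B
t=5: ready={A,B,C,E,G,H} → run E
t=6: ready={A,B,C,E,F,G,H} → run E
t=7: ready={A,B,C,F,G,H} → run B
t=8: ready={A,C,F,G,H} → run A
t=9: ready={A,C,F,G,H} → run A
t=10: ready={A,C,F,G,H} → run A
t=11: ready={A,C,F,G,H} → run A
t=12: ready={C,F,G,H} → run F
t=13: ready={C,F,G,H} → run F
t=14: ready={C,F,G,H} → run F
t=15: ready={C,F,G,H} → run F
t=16: ready={C,F,G,H} → run F
t=17: ready={C,F,G,H} → run F
t=18: ready={C,F,G,H} → run F
t=19: ready={C,G,H} → run H
t=20: ready={C,G,H} → run H
t=21: ready={C,G,H} → run H
t=22: ready={C,G} → run C
t=23: ready={C,G} → run C
t=24: ready={C,G} → run C
t=25: ready={C,G} → run C
t=26: ready={C,G} → run C
t=27: ready={G} → run G
t=28: ready={G} → run G
t=29: ready={G} → run G
t=30: ready={G} → run G
t=31: ready={G} → run G
t=32: ready={G} → run G
t=33: ready={G} → run G
t=34: ready={G} → run G
t=35: (idle)
t=36: (idle)
t=37: (idle)
t=38: (idle)
t=39: (idle)
t=40: (idle)

running at tick 4 = B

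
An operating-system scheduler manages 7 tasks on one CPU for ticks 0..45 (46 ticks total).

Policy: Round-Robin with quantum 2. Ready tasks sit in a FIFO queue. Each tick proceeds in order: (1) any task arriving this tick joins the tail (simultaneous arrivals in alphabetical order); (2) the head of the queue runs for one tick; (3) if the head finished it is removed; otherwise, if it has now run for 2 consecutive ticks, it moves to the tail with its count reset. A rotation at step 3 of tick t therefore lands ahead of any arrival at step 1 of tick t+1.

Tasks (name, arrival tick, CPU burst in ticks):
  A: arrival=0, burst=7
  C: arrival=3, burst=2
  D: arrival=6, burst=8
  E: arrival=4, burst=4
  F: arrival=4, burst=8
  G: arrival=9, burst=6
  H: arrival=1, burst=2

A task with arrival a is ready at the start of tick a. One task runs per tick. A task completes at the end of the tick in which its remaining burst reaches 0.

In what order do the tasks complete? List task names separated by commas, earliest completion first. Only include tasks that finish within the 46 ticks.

completion order = H, C, E, A, G, F, D

t=0: queue=[A] q_used=0 → run A
t=1: queue=[A,H] q_used=1 → run A
t=2: queue=[H,A] q_used=0 → run H
t=3: queue=[H,A,C] q_used=1 → run H
t=4: queue=[A,C,E,F] q_used=0 → run A
t=5: queue=[A,C,E,F] q_used=1 → run A
t=6: queue=[C,E,F,A,D] q_used=0 → run C
t=7: queue=[C,E,F,A,D] q_used=1 → run C
t=8: queue=[E,F,A,D] q_used=0 → run E
t=9: queue=[E,F,A,D,G] q_used=1 → run E
t=10: queue=[F,A,D,G,E] q_used=0 → run F
t=11: queue=[F,A,D,G,E] q_used=1 → run F
t=12: queue=[A,D,G,E,F] q_used=0 → run A
t=13: queue=[A,D,G,E,F] q_used=1 → run A
t=14: queue=[D,G,E,F,A] q_used=0 → run D
t=15: queue=[D,G,E,F,A] q_used=1 → run D
t=16: queue=[G,E,F,A,D] q_used=0 → run G
t=17: queue=[G,E,F,A,D] q_used=1 → run G
t=18: queue=[E,F,A,D,G] q_used=0 → run E
t=19: queue=[E,F,A,D,G] q_used=1 → run E
t=20: queue=[F,A,D,G] q_used=0 → run F
t=21: queue=[F,A,D,G] q_used=1 → run F
t=22: queue=[A,D,G,F] q_used=0 → run A
t=23: queue=[D,G,F] q_used=0 → run D
t=24: queue=[D,G,F] q_used=1 → run D
t=25: queue=[G,F,D] q_used=0 → run G
t=26: queue=[G,F,D] q_used=1 → run G
t=27: queue=[F,D,G] q_used=0 → run F
t=28: queue=[F,D,G] q_used=1 → run F
t=29: queue=[D,G,F] q_used=0 → run D
t=30: queue=[D,G,F] q_used=1 → run D
t=31: queue=[G,F,D] q_used=0 → run G
t=32: queue=[G,F,D] q_used=1 → run G
t=33: queue=[F,D] q_used=0 → run F
t=34: queue=[F,D] q_used=1 → run F
t=35: queue=[D] q_used=0 → run D
t=36: queue=[D] q_used=1 → run D
t=37: (idle)
t=38: (idle)
t=39: (idle)
t=40: (idle)
t=41: (idle)
t=42: (idle)
t=43: (idle)
t=44: (idle)
t=45: (idle)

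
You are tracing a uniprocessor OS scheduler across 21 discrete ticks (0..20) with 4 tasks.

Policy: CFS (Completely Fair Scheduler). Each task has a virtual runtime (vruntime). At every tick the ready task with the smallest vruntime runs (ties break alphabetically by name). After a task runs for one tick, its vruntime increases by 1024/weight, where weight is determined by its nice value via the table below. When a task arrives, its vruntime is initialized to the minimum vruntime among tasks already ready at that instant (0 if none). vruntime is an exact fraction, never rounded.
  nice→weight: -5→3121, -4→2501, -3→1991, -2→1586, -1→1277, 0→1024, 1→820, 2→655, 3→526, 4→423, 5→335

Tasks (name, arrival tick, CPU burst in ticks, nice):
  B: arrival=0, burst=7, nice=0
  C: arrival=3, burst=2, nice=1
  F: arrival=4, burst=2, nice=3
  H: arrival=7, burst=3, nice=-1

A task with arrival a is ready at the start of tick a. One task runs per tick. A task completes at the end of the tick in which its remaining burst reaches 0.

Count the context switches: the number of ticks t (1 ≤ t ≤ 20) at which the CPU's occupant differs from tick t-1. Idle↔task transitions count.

t=0: vr[B=0] → run B
t=1: vr[B=1] → run B
t=2: vr[B=2] → run B
t=3: vr[B=3 C=3] → run B
t=4: vr[B=4 C=3 F=3] → run C
t=5: vr[B=4 C=871/205 F=3] → run F
t=6: vr[B=4 C=871/205 F=1301/263] → run B
t=7: vr[B=5 C=871/205 F=1301/263 H=871/205] → run C
t=8: vr[B=5 F=1301/263 H=871/205] → run H
t=9: vr[B=5 F=1301/263 H=1322187/261785] → run F
t=10: vr[B=5 H=1322187/261785] → run B
t=11: vr[B=6 H=1322187/261785] → run H
t=12: vr[B=6 H=1532107/261785] → run H
t=13: vr[B=6] → run B
t=14: (idle)
t=15: (idle)
t=16: (idle)
t=17: (idle)
t=18: (idle)
t=19: (idle)
t=20: (idle)

context switches = 10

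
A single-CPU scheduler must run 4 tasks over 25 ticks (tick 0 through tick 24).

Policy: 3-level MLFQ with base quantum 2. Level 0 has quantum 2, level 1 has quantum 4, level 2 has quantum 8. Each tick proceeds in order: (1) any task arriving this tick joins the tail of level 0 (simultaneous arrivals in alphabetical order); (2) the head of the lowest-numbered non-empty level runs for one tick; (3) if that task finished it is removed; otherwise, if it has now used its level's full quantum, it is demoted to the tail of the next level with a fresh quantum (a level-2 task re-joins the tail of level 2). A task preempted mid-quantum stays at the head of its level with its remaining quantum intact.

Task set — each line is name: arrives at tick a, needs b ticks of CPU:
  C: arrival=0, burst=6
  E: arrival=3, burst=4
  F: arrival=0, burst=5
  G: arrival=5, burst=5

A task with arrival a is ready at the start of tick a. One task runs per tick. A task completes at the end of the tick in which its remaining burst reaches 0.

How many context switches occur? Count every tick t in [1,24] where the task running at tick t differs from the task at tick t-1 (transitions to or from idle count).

context switches = 8

t=0: L0/L1/L2 = CF/-/- → run C
t=1: L0/L1/L2 = CF/-/- → run C
t=2: L0/L1/L2 = F/C/- → run F
t=3: L0/L1/L2 = FE/C/- → run F
t=4: L0/L1/L2 = E/CF/- → run E
t=5: L0/L1/L2 = EG/CF/- → run E
t=6: L0/L1/L2 = G/CFE/- → run G
t=7: L0/L1/L2 = G/CFE/- → run G
t=8: L0/L1/L2 = -/CFEG/- → run C
t=9: L0/L1/L2 = -/CFEG/- → run C
t=10: L0/L1/L2 = -/CFEG/- → run C
t=11: L0/L1/L2 = -/CFEG/- → run C
t=12: L0/L1/L2 = -/FEG/- → run F
t=13: L0/L1/L2 = -/FEG/- → run F
t=14: L0/L1/L2 = -/FEG/- → run F
t=15: L0/L1/L2 = -/EG/- → run E
t=16: L0/L1/L2 = -/EG/- → run E
t=17: L0/L1/L2 = -/G/- → run G
t=18: L0/L1/L2 = -/G/- → run G
t=19: L0/L1/L2 = -/G/- → run G
t=20: (idle)
t=21: (idle)
t=22: (idle)
t=23: (idle)
t=24: (idle)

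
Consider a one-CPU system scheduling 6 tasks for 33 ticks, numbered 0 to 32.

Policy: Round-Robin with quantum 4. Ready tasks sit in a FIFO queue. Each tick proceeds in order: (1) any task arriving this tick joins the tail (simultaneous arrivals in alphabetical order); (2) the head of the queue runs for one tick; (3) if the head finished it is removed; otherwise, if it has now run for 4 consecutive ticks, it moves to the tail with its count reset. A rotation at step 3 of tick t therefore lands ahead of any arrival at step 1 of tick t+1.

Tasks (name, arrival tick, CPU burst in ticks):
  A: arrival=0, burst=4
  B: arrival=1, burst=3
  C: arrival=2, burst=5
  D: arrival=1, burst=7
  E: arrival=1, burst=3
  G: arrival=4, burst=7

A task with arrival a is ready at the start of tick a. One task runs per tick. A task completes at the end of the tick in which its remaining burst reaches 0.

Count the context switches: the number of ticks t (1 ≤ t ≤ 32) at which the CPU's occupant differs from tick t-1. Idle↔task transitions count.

context switches = 9

t=0: queue=[A] q_used=0 → run A
t=1: queue=[A,B,D,E] q_used=1 → run A
t=2: queue=[A,B,D,E,C] q_used=2 → run A
t=3: queue=[A,B,D,E,C] q_used=3 → run A
t=4: queue=[B,D,E,C,G] q_used=0 → run B
t=5: queue=[B,D,E,C,G] q_used=1 → run B
t=6: queue=[B,D,E,C,G] q_used=2 → run B
t=7: queue=[D,E,C,G] q_used=0 → run D
t=8: queue=[D,E,C,G] q_used=1 → run D
t=9: queue=[D,E,C,G] q_used=2 → run D
t=10: queue=[D,E,C,G] q_used=3 → run D
t=11: queue=[E,C,G,D] q_used=0 → run E
t=12: queue=[E,C,G,D] q_used=1 → run E
t=13: queue=[E,C,G,D] q_used=2 → run E
t=14: queue=[C,G,D] q_used=0 → run C
t=15: queue=[C,G,D] q_used=1 → run C
t=16: queue=[C,G,D] q_used=2 → run C
t=17: queue=[C,G,D] q_used=3 → run C
t=18: queue=[G,D,C] q_used=0 → run G
t=19: queue=[G,D,C] q_used=1 → run G
t=20: queue=[G,D,C] q_used=2 → run G
t=21: queue=[G,D,C] q_used=3 → run G
t=22: queue=[D,C,G] q_used=0 → run D
t=23: queue=[D,C,G] q_used=1 → run D
t=24: queue=[D,C,G] q_used=2 → run D
t=25: queue=[C,G] q_used=0 → run C
t=26: queue=[G] q_used=0 → run G
t=27: queue=[G] q_used=1 → run G
t=28: queue=[G] q_used=2 → run G
t=29: (idle)
t=30: (idle)
t=31: (idle)
t=32: (idle)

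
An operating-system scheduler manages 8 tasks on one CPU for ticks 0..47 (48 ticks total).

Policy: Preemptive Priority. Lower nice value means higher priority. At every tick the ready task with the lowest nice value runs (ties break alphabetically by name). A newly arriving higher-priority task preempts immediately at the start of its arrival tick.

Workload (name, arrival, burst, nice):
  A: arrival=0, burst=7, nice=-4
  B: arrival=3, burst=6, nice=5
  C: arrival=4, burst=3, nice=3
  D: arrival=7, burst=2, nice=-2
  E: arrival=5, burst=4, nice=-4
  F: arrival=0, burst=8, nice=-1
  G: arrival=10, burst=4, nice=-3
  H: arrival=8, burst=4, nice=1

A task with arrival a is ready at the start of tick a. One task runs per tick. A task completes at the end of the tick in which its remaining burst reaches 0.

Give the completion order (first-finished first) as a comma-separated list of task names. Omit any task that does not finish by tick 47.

t=0: ready={A,F} → run A
t=1: ready={A,F} → run A
t=2: ready={A,F} → run A
t=3: ready={A,B,F} → run A
t=4: ready={A,B,C,F} → run A
t=5: ready={A,B,C,E,F} → run A
t=6: ready={A,B,C,E,F} → run A
t=7: ready={B,C,D,E,F} → run E
t=8: ready={B,C,D,E,F,H} → run E
t=9: ready={B,C,D,E,F,H} → run E
t=10: ready={B,C,D,E,F,G,H} → run E
t=11: ready={B,C,D,F,G,H} → run G
t=12: ready={B,C,D,F,G,H} → run G
t=13: ready={B,C,D,F,G,H} → run G
t=14: ready={B,C,D,F,G,H} → run G
t=15: ready={B,C,D,F,H} → run D
t=16: ready={B,C,D,F,H} → run D
t=17: ready={B,C,F,H} → run F
t=18: ready={B,C,F,H} → run F
t=19: ready={B,C,F,H} → run F
t=20: ready={B,C,F,H} → run F
t=21: ready={B,C,F,H} → run F
t=22: ready={B,C,F,H} → run F
t=23: ready={B,C,F,H} → run F
t=24: ready={B,C,F,H} → run F
t=25: ready={B,C,H} → run H
t=26: ready={B,C,H} → run H
t=27: ready={B,C,H} → run H
t=28: ready={B,C,H} → run H
t=29: ready={B,C} → run C
t=30: ready={B,C} → run C
t=31: ready={B,C} → run C
t=32: ready={B} → run B
t=33: ready={B} → run B
t=34: ready={B} → run B
t=35: ready={B} → run B
t=36: ready={B} → run B
t=37: ready={B} → run B
t=38: (idle)
t=39: (idle)
t=40: (idle)
t=41: (idle)
t=42: (idle)
t=43: (idle)
t=44: (idle)
t=45: (idle)
t=46: (idle)
t=47: (idle)

completion order = A, E, G, D, F, H, C, B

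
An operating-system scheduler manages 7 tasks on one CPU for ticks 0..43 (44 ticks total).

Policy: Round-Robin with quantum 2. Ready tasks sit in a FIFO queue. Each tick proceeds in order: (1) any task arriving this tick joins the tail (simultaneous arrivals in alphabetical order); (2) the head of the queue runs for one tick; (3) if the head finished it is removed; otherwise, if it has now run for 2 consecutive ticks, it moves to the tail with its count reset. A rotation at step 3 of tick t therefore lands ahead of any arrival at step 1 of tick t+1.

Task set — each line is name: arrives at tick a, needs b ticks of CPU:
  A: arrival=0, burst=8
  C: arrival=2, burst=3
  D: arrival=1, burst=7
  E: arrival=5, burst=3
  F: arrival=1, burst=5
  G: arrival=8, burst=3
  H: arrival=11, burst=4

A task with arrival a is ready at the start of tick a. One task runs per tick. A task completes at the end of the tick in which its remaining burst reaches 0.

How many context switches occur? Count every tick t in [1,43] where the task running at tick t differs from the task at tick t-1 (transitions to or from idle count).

t=0: queue=[A] q_used=0 → run A
t=1: queue=[A,D,F] q_used=1 → run A
t=2: queue=[D,F,A,C] q_used=0 → run D
t=3: queue=[D,F,A,C] q_used=1 → run D
t=4: queue=[F,A,C,D] q_used=0 → run F
t=5: queue=[F,A,C,D,E] q_used=1 → run F
t=6: queue=[A,C,D,E,F] q_used=0 → run A
t=7: queue=[A,C,D,E,F] q_used=1 → run A
t=8: queue=[C,D,E,F,A,G] q_used=0 → run C
t=9: queue=[C,D,E,F,A,G] q_used=1 → run C
t=10: queue=[D,E,F,A,G,C] q_used=0 → run D
t=11: queue=[D,E,F,A,G,C,H] q_used=1 → run D
t=12: queue=[E,F,A,G,C,H,D] q_used=0 → run E
t=13: queue=[E,F,A,G,C,H,D] q_used=1 → run E
t=14: queue=[F,A,G,C,H,D,E] q_used=0 → run F
t=15: queue=[F,A,G,C,H,D,E] q_used=1 → run F
t=16: queue=[A,G,C,H,D,E,F] q_used=0 → run A
t=17: queue=[A,G,C,H,D,E,F] q_used=1 → run A
t=18: queue=[G,C,H,D,E,F,A] q_used=0 → run G
t=19: queue=[G,C,H,D,E,F,A] q_used=1 → run G
t=20: queue=[C,H,D,E,F,A,G] q_used=0 → run C
t=21: queue=[H,D,E,F,A,G] q_used=0 → run H
t=22: queue=[H,D,E,F,A,G] q_used=1 → run H
t=23: queue=[D,E,F,A,G,H] q_used=0 → run D
t=24: queue=[D,E,F,A,G,H] q_used=1 → run D
t=25: queue=[E,F,A,G,H,D] q_used=0 → run E
t=26: queue=[F,A,G,H,D] q_used=0 → run F
t=27: queue=[A,G,H,D] q_used=0 → run A
t=28: queue=[A,G,H,D] q_used=1 → run A
t=29: queue=[G,H,D] q_used=0 → run G
t=30: queue=[H,D] q_used=0 → run H
t=31: queue=[H,D] q_used=1 → run H
t=32: queue=[D] q_used=0 → run D
t=33: (idle)
t=34: (idle)
t=35: (idle)
t=36: (idle)
t=37: (idle)
t=38: (idle)
t=39: (idle)
t=40: (idle)
t=41: (idle)
t=42: (idle)
t=43: (idle)

context switches = 19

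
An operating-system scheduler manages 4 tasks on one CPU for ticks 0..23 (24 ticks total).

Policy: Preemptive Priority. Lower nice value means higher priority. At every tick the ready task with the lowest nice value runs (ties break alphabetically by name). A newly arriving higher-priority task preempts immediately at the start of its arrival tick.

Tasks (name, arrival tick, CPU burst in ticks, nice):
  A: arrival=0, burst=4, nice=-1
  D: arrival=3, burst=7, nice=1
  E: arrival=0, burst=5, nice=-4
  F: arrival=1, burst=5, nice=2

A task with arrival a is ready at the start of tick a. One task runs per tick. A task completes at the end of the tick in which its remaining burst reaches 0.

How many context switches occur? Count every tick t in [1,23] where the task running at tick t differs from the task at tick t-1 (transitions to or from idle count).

context switches = 4

t=0: ready={A,E} → run E
t=1: ready={A,E,F} → run E
t=2: ready={A,E,F} → run E
t=3: ready={A,D,E,F} → run E
t=4: ready={A,D,E,F} → run E
t=5: ready={A,D,F} → run A
t=6: ready={A,D,F} → run A
t=7: ready={A,D,F} → run A
t=8: ready={A,D,F} → run A
t=9: ready={D,F} → run D
t=10: ready={D,F} → run D
t=11: ready={D,F} → run D
t=12: ready={D,F} → run D
t=13: ready={D,F} → run D
t=14: ready={D,F} → run D
t=15: ready={D,F} → run D
t=16: ready={F} → run F
t=17: ready={F} → run F
t=18: ready={F} → run F
t=19: ready={F} → run F
t=20: ready={F} → run F
t=21: (idle)
t=22: (idle)
t=23: (idle)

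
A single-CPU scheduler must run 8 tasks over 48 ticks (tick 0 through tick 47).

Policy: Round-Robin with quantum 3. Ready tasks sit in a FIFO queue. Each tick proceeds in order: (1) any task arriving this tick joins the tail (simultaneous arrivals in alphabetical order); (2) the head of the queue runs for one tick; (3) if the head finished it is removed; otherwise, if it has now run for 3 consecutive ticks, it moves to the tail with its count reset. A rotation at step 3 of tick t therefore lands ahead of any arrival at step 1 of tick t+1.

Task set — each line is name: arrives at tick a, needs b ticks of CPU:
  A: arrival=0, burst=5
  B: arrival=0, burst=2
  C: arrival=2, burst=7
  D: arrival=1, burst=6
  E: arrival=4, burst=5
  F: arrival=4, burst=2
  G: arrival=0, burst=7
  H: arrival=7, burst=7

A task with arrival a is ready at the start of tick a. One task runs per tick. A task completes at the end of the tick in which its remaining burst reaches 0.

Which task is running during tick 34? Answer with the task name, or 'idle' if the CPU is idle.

running at tick 34 = E

t=0: queue=[A,B,G] q_used=0 → run A
t=1: queue=[A,B,G,D] q_used=1 → run A
t=2: queue=[A,B,G,D,C] q_used=2 → run A
t=3: queue=[B,G,D,C,A] q_used=0 → run B
t=4: queue=[B,G,D,C,A,E,F] q_used=1 → run B
t=5: queue=[G,D,C,A,E,F] q_used=0 → run G
t=6: queue=[G,D,C,A,E,F] q_used=1 → run G
t=7: queue=[G,D,C,A,E,F,H] q_used=2 → run G
t=8: queue=[D,C,A,E,F,H,G] q_used=0 → run D
t=9: queue=[D,C,A,E,F,H,G] q_used=1 → run D
t=10: queue=[D,C,A,E,F,H,G] q_used=2 → run D
t=11: queue=[C,A,E,F,H,G,D] q_used=0 → run C
t=12: queue=[C,A,E,F,H,G,D] q_used=1 → run C
t=13: queue=[C,A,E,F,H,G,D] q_used=2 → run C
t=14: queue=[A,E,F,H,G,D,C] q_used=0 → run A
t=15: queue=[A,E,F,H,G,D,C] q_used=1 → run A
t=16: queue=[E,F,H,G,D,C] q_used=0 → run E
t=17: queue=[E,F,H,G,D,C] q_used=1 → run E
t=18: queue=[E,F,H,G,D,C] q_used=2 → run E
t=19: queue=[F,H,G,D,C,E] q_used=0 → run F
t=20: queue=[F,H,G,D,C,E] q_used=1 → run F
t=21: queue=[H,G,D,C,E] q_used=0 → run H
t=22: queue=[H,G,D,C,E] q_used=1 → run H
t=23: queue=[H,G,D,C,E] q_used=2 → run H
t=24: queue=[G,D,C,E,H] q_used=0 → run G
t=25: queue=[G,D,C,E,H] q_used=1 → run G
t=26: queue=[G,D,C,E,H] q_used=2 → run G
t=27: queue=[D,C,E,H,G] q_used=0 → run D
t=28: queue=[D,C,E,H,G] q_used=1 → run D
t=29: queue=[D,C,E,H,G] q_used=2 → run D
t=30: queue=[C,E,H,G] q_used=0 → run C
t=31: queue=[C,E,H,G] q_used=1 → run C
t=32: queue=[C,E,H,G] q_used=2 → run C
t=33: queue=[E,H,G,C] q_used=0 → run E
t=34: queue=[E,H,G,C] q_used=1 → run E
t=35: queue=[H,G,C] q_used=0 → run H
t=36: queue=[H,G,C] q_used=1 → run H
t=37: queue=[H,G,C] q_used=2 → run H
t=38: queue=[G,C,H] q_used=0 → run G
t=39: queue=[C,H] q_used=0 → run C
t=40: queue=[H] q_used=0 → run H
t=41: (idle)
t=42: (idle)
t=43: (idle)
t=44: (idle)
t=45: (idle)
t=46: (idle)
t=47: (idle)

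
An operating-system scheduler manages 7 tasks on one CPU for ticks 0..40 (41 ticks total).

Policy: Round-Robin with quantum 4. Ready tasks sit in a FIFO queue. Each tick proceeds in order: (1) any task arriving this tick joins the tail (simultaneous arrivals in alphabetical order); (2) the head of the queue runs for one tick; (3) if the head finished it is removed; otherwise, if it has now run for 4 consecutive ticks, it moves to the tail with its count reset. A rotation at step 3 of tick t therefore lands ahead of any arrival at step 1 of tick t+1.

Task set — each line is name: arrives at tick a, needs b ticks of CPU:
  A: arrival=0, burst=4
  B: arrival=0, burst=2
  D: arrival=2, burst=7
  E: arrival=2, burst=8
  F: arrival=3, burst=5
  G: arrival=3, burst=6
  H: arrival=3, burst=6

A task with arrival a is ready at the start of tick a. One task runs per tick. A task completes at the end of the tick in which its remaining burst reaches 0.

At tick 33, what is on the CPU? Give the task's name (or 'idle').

running at tick 33 = F

t=0: queue=[A,B] q_used=0 → run A
t=1: queue=[A,B] q_used=1 → run A
t=2: queue=[A,B,D,E] q_used=2 → run A
t=3: queue=[A,B,D,E,F,G,H] q_used=3 → run A
t=4: queue=[B,D,E,F,G,H] q_used=0 → run B
t=5: queue=[B,D,E,F,G,H] q_used=1 → run B
t=6: queue=[D,E,F,G,H] q_used=0 → run D
t=7: queue=[D,E,F,G,H] q_used=1 → run D
t=8: queue=[D,E,F,G,H] q_used=2 → run D
t=9: queue=[D,E,F,G,H] q_used=3 → run D
t=10: queue=[E,F,G,H,D] q_used=0 → run E
t=11: queue=[E,F,G,H,D] q_used=1 → run E
t=12: queue=[E,F,G,H,D] q_used=2 → run E
t=13: queue=[E,F,G,H,D] q_used=3 → run E
t=14: queue=[F,G,H,D,E] q_used=0 → run F
t=15: queue=[F,G,H,D,E] q_used=1 → run F
t=16: queue=[F,G,H,D,E] q_used=2 → run F
t=17: queue=[F,G,H,D,E] q_used=3 → run F
t=18: queue=[G,H,D,E,F] q_used=0 → run G
t=19: queue=[G,H,D,E,F] q_used=1 → run G
t=20: queue=[G,H,D,E,F] q_used=2 → run G
t=21: queue=[G,H,D,E,F] q_used=3 → run G
t=22: queue=[H,D,E,F,G] q_used=0 → run H
t=23: queue=[H,D,E,F,G] q_used=1 → run H
t=24: queue=[H,D,E,F,G] q_used=2 → run H
t=25: queue=[H,D,E,F,G] q_used=3 → run H
t=26: queue=[D,E,F,G,H] q_used=0 → run D
t=27: queue=[D,E,F,G,H] q_used=1 → run D
t=28: queue=[D,E,F,G,H] q_used=2 → run D
t=29: queue=[E,F,G,H] q_used=0 → run E
t=30: queue=[E,F,G,H] q_used=1 → run E
t=31: queue=[E,F,G,H] q_used=2 → run E
t=32: queue=[E,F,G,H] q_used=3 → run E
t=33: queue=[F,G,H] q_used=0 → run F
t=34: queue=[G,H] q_used=0 → run G
t=35: queue=[G,H] q_used=1 → run G
t=36: queue=[H] q_used=0 → run H
t=37: queue=[H] q_used=1 → run H
t=38: (idle)
t=39: (idle)
t=40: (idle)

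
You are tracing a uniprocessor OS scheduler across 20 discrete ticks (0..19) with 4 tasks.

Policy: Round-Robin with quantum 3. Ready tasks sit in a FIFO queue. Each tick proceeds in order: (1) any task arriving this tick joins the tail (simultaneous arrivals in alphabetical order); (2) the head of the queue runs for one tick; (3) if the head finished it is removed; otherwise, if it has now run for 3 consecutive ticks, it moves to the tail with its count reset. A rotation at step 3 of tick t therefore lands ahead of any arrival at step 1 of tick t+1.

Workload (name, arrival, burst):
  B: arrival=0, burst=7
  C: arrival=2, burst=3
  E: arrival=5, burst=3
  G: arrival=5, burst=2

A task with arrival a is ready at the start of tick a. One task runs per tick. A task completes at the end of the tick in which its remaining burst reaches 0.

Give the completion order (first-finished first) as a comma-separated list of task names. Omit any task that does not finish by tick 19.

completion order = C, E, G, B

t=0: queue=[B] q_used=0 → run B
t=1: queue=[B] q_used=1 → run B
t=2: queue=[B,C] q_used=2 → run B
t=3: queue=[C,B] q_used=0 → run C
t=4: queue=[C,B] q_used=1 → run C
t=5: queue=[C,B,E,G] q_used=2 → run C
t=6: queue=[B,E,G] q_used=0 → run B
t=7: queue=[B,E,G] q_used=1 → run B
t=8: queue=[B,E,G] q_used=2 → run B
t=9: queue=[E,G,B] q_used=0 → run E
t=10: queue=[E,G,B] q_used=1 → run E
t=11: queue=[E,G,B] q_used=2 → run E
t=12: queue=[G,B] q_used=0 → run G
t=13: queue=[G,B] q_used=1 → run G
t=14: queue=[B] q_used=0 → run B
t=15: (idle)
t=16: (idle)
t=17: (idle)
t=18: (idle)
t=19: (idle)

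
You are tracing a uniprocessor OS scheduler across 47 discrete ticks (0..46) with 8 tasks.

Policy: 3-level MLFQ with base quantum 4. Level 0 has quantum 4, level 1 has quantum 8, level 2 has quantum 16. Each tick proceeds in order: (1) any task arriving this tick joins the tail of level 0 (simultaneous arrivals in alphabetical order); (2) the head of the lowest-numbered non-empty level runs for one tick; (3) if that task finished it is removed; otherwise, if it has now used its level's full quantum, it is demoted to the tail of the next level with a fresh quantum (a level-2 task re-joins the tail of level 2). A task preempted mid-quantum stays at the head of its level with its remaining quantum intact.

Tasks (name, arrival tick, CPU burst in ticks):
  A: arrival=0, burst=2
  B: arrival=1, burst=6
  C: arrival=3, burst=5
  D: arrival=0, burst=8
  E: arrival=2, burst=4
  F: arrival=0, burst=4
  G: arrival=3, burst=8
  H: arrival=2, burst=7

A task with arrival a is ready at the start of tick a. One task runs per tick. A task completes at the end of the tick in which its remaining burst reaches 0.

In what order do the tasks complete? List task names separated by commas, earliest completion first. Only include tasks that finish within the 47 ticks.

completion order = A, F, E, D, B, H, C, G

t=0: L0/L1/L2 = ADF/-/- → run A
t=1: L0/L1/L2 = ADFB/-/- → run A
t=2: L0/L1/L2 = DFBEH/-/- → run D
t=3: L0/L1/L2 = DFBEHCG/-/- → run D
t=4: L0/L1/L2 = DFBEHCG/-/- → run D
t=5: L0/L1/L2 = DFBEHCG/-/- → run D
t=6: L0/L1/L2 = FBEHCG/D/- → run F
t=7: L0/L1/L2 = FBEHCG/D/- → run F
t=8: L0/L1/L2 = FBEHCG/D/- → run F
t=9: L0/L1/L2 = FBEHCG/D/- → run F
t=10: L0/L1/L2 = BEHCG/D/- → run B
t=11: L0/L1/L2 = BEHCG/D/- → run B
t=12: L0/L1/L2 = BEHCG/D/- → run B
t=13: L0/L1/L2 = BEHCG/D/- → run B
t=14: L0/L1/L2 = EHCG/DB/- → run E
t=15: L0/L1/L2 = EHCG/DB/- → run E
t=16: L0/L1/L2 = EHCG/DB/- → run E
t=17: L0/L1/L2 = EHCG/DB/- → run E
t=18: L0/L1/L2 = HCG/DB/- → run H
t=19: L0/L1/L2 = HCG/DB/- → run H
t=20: L0/L1/L2 = HCG/DB/- → run H
t=21: L0/L1/L2 = HCG/DB/- → run H
t=22: L0/L1/L2 = CG/DBH/- → run C
t=23: L0/L1/L2 = CG/DBH/- → run C
t=24: L0/L1/L2 = CG/DBH/- → run C
t=25: L0/L1/L2 = CG/DBH/- → run C
t=26: L0/L1/L2 = G/DBHC/- → run G
t=27: L0/L1/L2 = G/DBHC/- → run G
t=28: L0/L1/L2 = G/DBHC/- → run G
t=29: L0/L1/L2 = G/DBHC/- → run G
t=30: L0/L1/L2 = -/DBHCG/- → run D
t=31: L0/L1/L2 = -/DBHCG/- → run D
t=32: L0/L1/L2 = -/DBHCG/- → run D
t=33: L0/L1/L2 = -/DBHCG/- → run D
t=34: L0/L1/L2 = -/BHCG/- → run B
t=35: L0/L1/L2 = -/BHCG/- → run B
t=36: L0/L1/L2 = -/HCG/- → run H
t=37: L0/L1/L2 = -/HCG/- → run H
t=38: L0/L1/L2 = -/HCG/- → run H
t=39: L0/L1/L2 = -/CG/- → run C
t=40: L0/L1/L2 = -/G/- → run G
t=41: L0/L1/L2 = -/G/- → run G
t=42: L0/L1/L2 = -/G/- → run G
t=43: L0/L1/L2 = -/G/- → run G
t=44: (idle)
t=45: (idle)
t=46: (idle)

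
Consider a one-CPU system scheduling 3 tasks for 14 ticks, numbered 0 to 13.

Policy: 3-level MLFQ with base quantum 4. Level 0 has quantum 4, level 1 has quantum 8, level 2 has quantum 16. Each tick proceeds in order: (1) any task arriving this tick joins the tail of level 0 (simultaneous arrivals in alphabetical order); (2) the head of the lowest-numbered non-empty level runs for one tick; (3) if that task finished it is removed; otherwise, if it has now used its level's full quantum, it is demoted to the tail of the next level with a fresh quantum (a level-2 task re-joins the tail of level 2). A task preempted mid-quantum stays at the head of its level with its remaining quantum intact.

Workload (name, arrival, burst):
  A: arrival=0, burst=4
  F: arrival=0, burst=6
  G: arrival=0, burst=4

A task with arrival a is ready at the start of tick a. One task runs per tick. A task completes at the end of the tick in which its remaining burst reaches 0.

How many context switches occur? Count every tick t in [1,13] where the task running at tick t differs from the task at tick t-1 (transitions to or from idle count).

context switches = 3

t=0: L0/L1/L2 = AFG/-/- → run A
t=1: L0/L1/L2 = AFG/-/- → run A
t=2: L0/L1/L2 = AFG/-/- → run A
t=3: L0/L1/L2 = AFG/-/- → run A
t=4: L0/L1/L2 = FG/-/- → run F
t=5: L0/L1/L2 = FG/-/- → run F
t=6: L0/L1/L2 = FG/-/- → run F
t=7: L0/L1/L2 = FG/-/- → run F
t=8: L0/L1/L2 = G/F/- → run G
t=9: L0/L1/L2 = G/F/- → run G
t=10: L0/L1/L2 = G/F/- → run G
t=11: L0/L1/L2 = G/F/- → run G
t=12: L0/L1/L2 = -/F/- → run F
t=13: L0/L1/L2 = -/F/- → run F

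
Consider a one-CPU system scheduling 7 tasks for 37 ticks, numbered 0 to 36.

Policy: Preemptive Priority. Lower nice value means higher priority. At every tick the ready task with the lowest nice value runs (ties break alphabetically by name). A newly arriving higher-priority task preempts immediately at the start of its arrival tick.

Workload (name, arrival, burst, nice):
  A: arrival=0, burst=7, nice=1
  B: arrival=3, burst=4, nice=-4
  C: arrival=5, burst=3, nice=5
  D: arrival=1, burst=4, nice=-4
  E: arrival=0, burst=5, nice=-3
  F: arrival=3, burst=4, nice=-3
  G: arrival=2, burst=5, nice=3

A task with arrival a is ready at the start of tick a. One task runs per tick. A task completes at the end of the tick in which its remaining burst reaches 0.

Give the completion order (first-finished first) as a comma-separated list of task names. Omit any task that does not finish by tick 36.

completion order = B, D, E, F, A, G, C

t=0: ready={A,E} → run E
t=1: ready={A,D,E} → run D
t=2: ready={A,D,E,G} → run D
t=3: ready={A,B,D,E,F,G} → run B
t=4: ready={A,B,D,E,F,G} → run B
t=5: ready={A,B,C,D,E,F,G} → run B
t=6: ready={A,B,C,D,E,F,G} → run B
t=7: ready={A,C,D,E,F,G} → run D
t=8: ready={A,C,D,E,F,G} → run D
t=9: ready={A,C,E,F,G} → run E
t=10: ready={A,C,E,F,G} → run E
t=11: ready={A,C,E,F,G} → run E
t=12: ready={A,C,E,F,G} → run E
t=13: ready={A,C,F,G} → run F
t=14: ready={A,C,F,G} → run F
t=15: ready={A,C,F,G} → run F
t=16: ready={A,C,F,G} → run F
t=17: ready={A,C,G} → run A
t=18: ready={A,C,G} → run A
t=19: ready={A,C,G} → run A
t=20: ready={A,C,G} → run A
t=21: ready={A,C,G} → run A
t=22: ready={A,C,G} → run A
t=23: ready={A,C,G} → run A
t=24: ready={C,G} → run G
t=25: ready={C,G} → run G
t=26: ready={C,G} → run G
t=27: ready={C,G} → run G
t=28: ready={C,G} → run G
t=29: ready={C} → run C
t=30: ready={C} → run C
t=31: ready={C} → run C
t=32: (idle)
t=33: (idle)
t=34: (idle)
t=35: (idle)
t=36: (idle)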